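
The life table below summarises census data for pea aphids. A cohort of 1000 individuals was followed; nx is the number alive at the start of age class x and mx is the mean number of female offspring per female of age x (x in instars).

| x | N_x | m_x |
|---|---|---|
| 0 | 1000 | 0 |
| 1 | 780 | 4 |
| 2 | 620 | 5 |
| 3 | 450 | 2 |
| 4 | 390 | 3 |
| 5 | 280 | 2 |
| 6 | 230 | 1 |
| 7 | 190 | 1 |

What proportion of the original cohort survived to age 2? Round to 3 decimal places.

0.620

l_2 = n_2/n_0 = 620/1000 = 0.62 → 0.620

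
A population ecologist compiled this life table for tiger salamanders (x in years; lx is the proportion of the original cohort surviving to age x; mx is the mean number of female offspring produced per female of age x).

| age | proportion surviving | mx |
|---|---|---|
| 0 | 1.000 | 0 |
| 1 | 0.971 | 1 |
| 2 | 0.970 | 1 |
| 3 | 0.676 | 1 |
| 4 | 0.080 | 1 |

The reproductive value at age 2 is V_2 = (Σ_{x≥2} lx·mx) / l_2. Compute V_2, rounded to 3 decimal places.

1.779

lx·mx for x ≥ 2: 0.97, 0.676, 0.08 → sum = 1.726
V_2 = 1.726 / l_2 = 1.726 / 0.97 = 1.779381… → 1.779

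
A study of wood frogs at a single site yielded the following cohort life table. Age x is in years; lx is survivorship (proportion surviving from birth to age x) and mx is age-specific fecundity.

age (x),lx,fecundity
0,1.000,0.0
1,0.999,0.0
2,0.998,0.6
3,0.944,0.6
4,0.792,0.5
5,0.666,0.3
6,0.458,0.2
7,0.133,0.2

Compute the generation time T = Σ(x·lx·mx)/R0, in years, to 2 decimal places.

lx·mx: 0, 0, 0.5988, 0.5664, 0.396, 0.1998, 0.0916, 0.0266 → R0 = 1.8792
x·lx·mx: 0, 0, 1.1976, 1.6992, 1.584, 0.999, 0.5496, 0.1862 → Σ = 6.2156
T = 6.2156 / 1.8792 = 3.307578… → 3.31

3.31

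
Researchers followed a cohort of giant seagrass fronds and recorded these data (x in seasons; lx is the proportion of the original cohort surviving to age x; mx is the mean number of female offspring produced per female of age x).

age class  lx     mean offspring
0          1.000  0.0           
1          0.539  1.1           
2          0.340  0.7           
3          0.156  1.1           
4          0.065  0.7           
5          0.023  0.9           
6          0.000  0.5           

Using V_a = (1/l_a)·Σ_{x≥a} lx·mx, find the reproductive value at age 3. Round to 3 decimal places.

lx·mx for x ≥ 3: 0.1716, 0.0455, 0.0207, 0 → sum = 0.2378
V_3 = 0.2378 / l_3 = 0.2378 / 0.156 = 1.524359… → 1.524

1.524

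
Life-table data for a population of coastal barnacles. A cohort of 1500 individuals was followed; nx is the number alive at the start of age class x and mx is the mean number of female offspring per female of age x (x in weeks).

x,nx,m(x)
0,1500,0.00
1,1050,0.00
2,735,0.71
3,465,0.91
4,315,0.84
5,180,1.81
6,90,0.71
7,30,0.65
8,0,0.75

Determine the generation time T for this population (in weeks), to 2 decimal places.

3.41

lx = nx/n0 = nx/1500: 1, 0.7, 0.49, 0.31, 0.21, 0.12, 0.06, 0.02, 0
lx·mx: 0, 0, 0.3479, 0.2821, 0.1764, 0.2172, 0.0426, 0.013, 0 → R0 = 1.0792
x·lx·mx: 0, 0, 0.6958, 0.8463, 0.7056, 1.086, 0.2556, 0.091, 0 → Σ = 3.6803
T = 3.6803 / 1.0792 = 3.410211… → 3.41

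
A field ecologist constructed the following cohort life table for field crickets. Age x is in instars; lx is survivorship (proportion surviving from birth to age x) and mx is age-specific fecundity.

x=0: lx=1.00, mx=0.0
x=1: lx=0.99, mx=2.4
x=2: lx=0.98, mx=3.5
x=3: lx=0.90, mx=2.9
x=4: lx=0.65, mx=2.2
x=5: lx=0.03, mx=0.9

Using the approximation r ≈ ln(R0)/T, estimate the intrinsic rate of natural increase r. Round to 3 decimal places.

R0 = Σ lx·mx = 0 + 2.376 + 3.43 + 2.61 + 1.43 + 0.027 = 9.873
Σ x·lx·mx = 22.921; T = 22.921/9.873 = 2.32158…
r ≈ ln(R0)/T = ln(9.873)/2.32158… = 0.98631… → 0.986

0.986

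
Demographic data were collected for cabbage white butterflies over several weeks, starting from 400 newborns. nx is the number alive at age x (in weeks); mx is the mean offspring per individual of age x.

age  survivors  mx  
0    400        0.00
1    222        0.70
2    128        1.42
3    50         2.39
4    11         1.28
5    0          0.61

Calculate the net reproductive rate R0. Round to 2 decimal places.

lx = nx/n0 = nx/400: 1, 0.555, 0.32, 0.125, 0.0275, 0
lx·mx by age: 0, 0.3885, 0.4544, 0.29875, 0.0352, 0
R0 = Σ lx·mx = 1.17685 → 1.18

1.18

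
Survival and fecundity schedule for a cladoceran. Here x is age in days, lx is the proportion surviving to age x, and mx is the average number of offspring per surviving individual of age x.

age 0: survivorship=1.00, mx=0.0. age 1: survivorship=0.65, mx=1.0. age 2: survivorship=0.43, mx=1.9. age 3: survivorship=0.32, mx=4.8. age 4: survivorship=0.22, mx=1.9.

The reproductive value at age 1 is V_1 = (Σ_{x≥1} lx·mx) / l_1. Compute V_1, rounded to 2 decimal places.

lx·mx for x ≥ 1: 0.65, 0.817, 1.536, 0.418 → sum = 3.421
V_1 = 3.421 / l_1 = 3.421 / 0.65 = 5.263077… → 5.26

5.26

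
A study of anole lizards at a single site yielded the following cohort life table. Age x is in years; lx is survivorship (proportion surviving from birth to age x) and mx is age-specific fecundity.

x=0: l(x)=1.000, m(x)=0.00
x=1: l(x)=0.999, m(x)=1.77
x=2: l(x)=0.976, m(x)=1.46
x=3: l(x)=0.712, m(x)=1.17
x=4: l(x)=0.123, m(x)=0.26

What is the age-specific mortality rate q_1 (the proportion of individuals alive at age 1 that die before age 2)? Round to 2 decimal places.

0.02

q_1 = (l_1 − l_2) / l_1 = (0.999 − 0.976) / 0.999
     = 0.023 / 0.999 = 0.023023… → 0.02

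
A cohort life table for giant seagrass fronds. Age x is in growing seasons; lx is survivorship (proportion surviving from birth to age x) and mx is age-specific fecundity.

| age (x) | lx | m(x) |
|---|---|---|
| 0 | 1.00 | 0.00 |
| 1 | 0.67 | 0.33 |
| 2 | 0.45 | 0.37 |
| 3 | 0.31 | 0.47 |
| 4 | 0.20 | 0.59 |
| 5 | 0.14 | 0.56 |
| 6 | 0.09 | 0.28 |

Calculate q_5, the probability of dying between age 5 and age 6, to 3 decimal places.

q_5 = (l_5 − l_6) / l_5 = (0.14 − 0.09) / 0.14
     = 0.05 / 0.14 = 0.357143… → 0.357

0.357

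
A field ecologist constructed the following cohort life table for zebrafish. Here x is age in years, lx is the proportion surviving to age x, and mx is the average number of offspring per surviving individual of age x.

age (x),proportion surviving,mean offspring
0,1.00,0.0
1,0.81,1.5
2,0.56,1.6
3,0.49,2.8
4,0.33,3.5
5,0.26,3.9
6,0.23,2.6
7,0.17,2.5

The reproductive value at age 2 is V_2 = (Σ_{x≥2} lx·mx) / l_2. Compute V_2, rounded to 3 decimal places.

9.750

lx·mx for x ≥ 2: 0.896, 1.372, 1.155, 1.014, 0.598, 0.425 → sum = 5.46
V_2 = 5.46 / l_2 = 5.46 / 0.56 = 9.75 → 9.750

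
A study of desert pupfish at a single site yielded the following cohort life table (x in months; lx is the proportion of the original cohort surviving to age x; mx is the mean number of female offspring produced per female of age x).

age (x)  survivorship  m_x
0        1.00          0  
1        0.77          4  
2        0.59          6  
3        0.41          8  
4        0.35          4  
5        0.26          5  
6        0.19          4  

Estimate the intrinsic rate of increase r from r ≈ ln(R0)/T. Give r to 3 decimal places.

R0 = Σ lx·mx = 0 + 3.08 + 3.54 + 3.28 + 1.4 + 1.3 + 0.76 = 13.36
Σ x·lx·mx = 36.66; T = 36.66/13.36 = 2.74401…
r ≈ ln(R0)/T = ln(13.36)/2.74401… = 0.9447… → 0.945

0.945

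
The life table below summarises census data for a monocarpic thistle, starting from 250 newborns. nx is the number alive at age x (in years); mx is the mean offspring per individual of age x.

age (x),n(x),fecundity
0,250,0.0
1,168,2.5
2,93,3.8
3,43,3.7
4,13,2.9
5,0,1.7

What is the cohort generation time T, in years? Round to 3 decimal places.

lx = nx/n0 = nx/250: 1, 0.672, 0.372, 0.172, 0.052, 0
lx·mx: 0, 1.68, 1.4136, 0.6364, 0.1508, 0 → R0 = 3.8808
x·lx·mx: 0, 1.68, 2.8272, 1.9092, 0.6032, 0 → Σ = 7.0196
T = 7.0196 / 3.8808 = 1.808802… → 1.809

1.809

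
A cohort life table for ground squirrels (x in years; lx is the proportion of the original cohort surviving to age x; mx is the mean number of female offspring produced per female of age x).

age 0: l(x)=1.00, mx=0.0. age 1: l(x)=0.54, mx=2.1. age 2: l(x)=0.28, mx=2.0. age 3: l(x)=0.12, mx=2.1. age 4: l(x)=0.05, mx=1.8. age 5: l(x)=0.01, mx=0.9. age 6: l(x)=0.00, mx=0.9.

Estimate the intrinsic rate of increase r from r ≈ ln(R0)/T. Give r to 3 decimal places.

0.428

R0 = Σ lx·mx = 0 + 1.134 + 0.56 + 0.252 + 0.09 + 0.009 + 0 = 2.045
Σ x·lx·mx = 3.415; T = 3.415/2.045 = 1.66993…
r ≈ ln(R0)/T = ln(2.045)/1.66993… = 0.4284… → 0.428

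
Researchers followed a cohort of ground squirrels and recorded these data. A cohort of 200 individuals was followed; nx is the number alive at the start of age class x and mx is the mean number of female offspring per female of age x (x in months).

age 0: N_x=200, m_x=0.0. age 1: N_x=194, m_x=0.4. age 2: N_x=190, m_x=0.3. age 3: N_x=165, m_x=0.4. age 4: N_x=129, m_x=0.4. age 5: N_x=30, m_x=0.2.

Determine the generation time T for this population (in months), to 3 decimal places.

lx = nx/n0 = nx/200: 1, 0.97, 0.95, 0.825, 0.645, 0.15
lx·mx: 0, 0.388, 0.285, 0.33, 0.258, 0.03 → R0 = 1.291
x·lx·mx: 0, 0.388, 0.57, 0.99, 1.032, 0.15 → Σ = 3.13
T = 3.13 / 1.291 = 2.424477… → 2.424

2.424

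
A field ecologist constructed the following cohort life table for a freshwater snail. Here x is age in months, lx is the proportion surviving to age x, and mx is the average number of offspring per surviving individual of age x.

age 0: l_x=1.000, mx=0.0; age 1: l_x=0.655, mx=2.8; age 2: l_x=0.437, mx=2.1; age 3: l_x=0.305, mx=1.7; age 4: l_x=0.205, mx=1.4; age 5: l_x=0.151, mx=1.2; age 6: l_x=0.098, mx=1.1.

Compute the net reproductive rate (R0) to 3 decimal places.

lx·mx by age: 0, 1.834, 0.9177, 0.5185, 0.287, 0.1812, 0.1078
R0 = Σ lx·mx = 3.8462 → 3.846

3.846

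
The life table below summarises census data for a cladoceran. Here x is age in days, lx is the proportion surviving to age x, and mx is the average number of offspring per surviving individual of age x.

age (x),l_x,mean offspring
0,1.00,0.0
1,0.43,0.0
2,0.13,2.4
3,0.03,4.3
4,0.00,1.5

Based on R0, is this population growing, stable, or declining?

R0 = Σ lx·mx = 0 + 0 + 0.312 + 0.129 + 0 = 0.441
R0 < 1, so the population is declining.

declining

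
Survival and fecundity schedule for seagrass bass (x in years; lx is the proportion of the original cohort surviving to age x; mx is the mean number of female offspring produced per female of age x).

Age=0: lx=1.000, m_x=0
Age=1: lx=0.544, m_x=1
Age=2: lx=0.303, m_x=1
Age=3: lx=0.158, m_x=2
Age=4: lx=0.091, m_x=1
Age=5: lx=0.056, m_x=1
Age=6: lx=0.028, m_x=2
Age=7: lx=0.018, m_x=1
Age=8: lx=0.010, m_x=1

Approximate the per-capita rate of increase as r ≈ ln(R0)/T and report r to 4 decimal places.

0.1410

R0 = Σ lx·mx = 0 + 0.544 + 0.303 + 0.316 + 0.091 + 0.056 + 0.056 + 0.018 + 0.01 = 1.394
Σ x·lx·mx = 3.284; T = 3.284/1.394 = 2.35581…
r ≈ ln(R0)/T = ln(1.394)/2.35581… = 0.141003… → 0.1410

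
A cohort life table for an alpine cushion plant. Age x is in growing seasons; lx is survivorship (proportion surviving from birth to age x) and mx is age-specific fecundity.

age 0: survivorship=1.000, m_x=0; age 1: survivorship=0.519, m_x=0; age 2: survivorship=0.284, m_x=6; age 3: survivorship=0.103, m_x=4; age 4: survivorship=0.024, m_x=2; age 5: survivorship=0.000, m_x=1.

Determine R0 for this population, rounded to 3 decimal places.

lx·mx by age: 0, 0, 1.704, 0.412, 0.048, 0
R0 = Σ lx·mx = 2.164 → 2.164

2.164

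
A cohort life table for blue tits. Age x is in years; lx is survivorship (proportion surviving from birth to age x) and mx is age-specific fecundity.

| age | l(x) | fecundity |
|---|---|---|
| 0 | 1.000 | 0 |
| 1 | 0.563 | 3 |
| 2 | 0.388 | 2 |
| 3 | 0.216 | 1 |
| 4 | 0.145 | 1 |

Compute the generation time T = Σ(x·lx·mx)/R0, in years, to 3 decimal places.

1.581

lx·mx: 0, 1.689, 0.776, 0.216, 0.145 → R0 = 2.826
x·lx·mx: 0, 1.689, 1.552, 0.648, 0.58 → Σ = 4.469
T = 4.469 / 2.826 = 1.581387… → 1.581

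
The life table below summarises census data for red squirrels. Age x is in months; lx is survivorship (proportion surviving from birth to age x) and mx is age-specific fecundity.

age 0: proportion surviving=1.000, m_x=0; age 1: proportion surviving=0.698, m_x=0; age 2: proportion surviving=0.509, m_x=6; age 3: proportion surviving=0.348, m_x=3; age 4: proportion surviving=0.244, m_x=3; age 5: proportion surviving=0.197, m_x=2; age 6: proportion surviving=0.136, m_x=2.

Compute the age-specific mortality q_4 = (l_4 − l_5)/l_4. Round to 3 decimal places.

q_4 = (l_4 − l_5) / l_4 = (0.244 − 0.197) / 0.244
     = 0.047 / 0.244 = 0.192623… → 0.193

0.193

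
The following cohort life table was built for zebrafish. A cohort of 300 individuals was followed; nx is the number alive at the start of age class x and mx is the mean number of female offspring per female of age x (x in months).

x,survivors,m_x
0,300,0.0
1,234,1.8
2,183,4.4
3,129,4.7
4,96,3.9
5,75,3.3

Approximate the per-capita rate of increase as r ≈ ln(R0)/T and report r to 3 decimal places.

lx = nx/n0 = nx/300: 1, 0.78, 0.61, 0.43, 0.32, 0.25
R0 = Σ lx·mx = 0 + 1.404 + 2.684 + 2.021 + 1.248 + 0.825 = 8.182
Σ x·lx·mx = 21.952; T = 21.952/8.182 = 2.68296…
r ≈ ln(R0)/T = ln(8.182)/2.68296… = 0.78344… → 0.783

0.783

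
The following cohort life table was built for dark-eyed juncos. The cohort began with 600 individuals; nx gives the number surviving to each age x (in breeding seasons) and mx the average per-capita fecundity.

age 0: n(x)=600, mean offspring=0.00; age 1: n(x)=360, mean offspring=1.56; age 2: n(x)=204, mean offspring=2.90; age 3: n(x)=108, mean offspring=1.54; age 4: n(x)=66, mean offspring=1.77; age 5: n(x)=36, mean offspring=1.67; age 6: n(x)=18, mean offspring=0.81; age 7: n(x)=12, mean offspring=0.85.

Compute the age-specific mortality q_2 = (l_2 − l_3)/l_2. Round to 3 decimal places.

0.471

lx = nx/n0 = nx/600: 1, 0.6, 0.34, 0.18, 0.11, 0.06, 0.03, 0.02
q_2 = (l_2 − l_3) / l_2 = (0.34 − 0.18) / 0.34
     = 0.16 / 0.34 = 0.470588… → 0.471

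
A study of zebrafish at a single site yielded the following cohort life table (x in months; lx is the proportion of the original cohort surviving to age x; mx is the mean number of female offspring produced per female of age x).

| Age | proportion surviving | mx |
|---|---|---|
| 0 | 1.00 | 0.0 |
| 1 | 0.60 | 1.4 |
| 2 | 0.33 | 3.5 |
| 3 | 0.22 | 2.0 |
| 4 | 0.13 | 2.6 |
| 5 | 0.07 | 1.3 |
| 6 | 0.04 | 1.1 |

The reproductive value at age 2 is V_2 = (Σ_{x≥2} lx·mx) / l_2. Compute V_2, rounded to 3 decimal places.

6.267

lx·mx for x ≥ 2: 1.155, 0.44, 0.338, 0.091, 0.044 → sum = 2.068
V_2 = 2.068 / l_2 = 2.068 / 0.33 = 6.266667… → 6.267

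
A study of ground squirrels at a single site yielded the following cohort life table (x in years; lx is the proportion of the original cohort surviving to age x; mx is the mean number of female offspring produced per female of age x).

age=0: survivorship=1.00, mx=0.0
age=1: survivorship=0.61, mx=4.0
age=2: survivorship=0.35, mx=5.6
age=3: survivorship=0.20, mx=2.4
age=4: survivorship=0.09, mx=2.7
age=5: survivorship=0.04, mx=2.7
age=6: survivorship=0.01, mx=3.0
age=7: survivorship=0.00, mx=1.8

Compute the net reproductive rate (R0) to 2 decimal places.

lx·mx by age: 0, 2.44, 1.96, 0.48, 0.243, 0.108, 0.03, 0
R0 = Σ lx·mx = 5.261 → 5.26

5.26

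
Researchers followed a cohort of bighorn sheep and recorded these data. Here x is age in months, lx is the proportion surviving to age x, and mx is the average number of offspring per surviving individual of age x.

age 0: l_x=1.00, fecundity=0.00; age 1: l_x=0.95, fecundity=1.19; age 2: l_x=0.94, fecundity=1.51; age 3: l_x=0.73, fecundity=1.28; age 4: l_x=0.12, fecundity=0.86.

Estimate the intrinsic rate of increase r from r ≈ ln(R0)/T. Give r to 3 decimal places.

R0 = Σ lx·mx = 0 + 1.1305 + 1.4194 + 0.9344 + 0.1032 = 3.5875
Σ x·lx·mx = 7.1853; T = 7.1853/3.5875 = 2.00287…
r ≈ ln(R0)/T = ln(3.5875)/2.00287… = 0.63781… → 0.638

0.638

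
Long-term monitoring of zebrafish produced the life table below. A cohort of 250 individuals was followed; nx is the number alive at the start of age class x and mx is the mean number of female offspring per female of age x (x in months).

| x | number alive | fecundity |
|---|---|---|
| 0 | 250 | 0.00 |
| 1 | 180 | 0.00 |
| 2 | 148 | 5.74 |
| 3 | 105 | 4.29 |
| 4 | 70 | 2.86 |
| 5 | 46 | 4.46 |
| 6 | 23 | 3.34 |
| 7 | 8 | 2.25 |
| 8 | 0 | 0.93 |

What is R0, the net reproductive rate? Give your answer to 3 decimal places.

7.201

lx = nx/n0 = nx/250: 1, 0.72, 0.592, 0.42, 0.28, 0.184, 0.092, 0.032, 0
lx·mx by age: 0, 0, 3.39808, 1.8018, 0.8008, 0.82064, 0.30728, 0.072, 0
R0 = Σ lx·mx = 7.2006 → 7.201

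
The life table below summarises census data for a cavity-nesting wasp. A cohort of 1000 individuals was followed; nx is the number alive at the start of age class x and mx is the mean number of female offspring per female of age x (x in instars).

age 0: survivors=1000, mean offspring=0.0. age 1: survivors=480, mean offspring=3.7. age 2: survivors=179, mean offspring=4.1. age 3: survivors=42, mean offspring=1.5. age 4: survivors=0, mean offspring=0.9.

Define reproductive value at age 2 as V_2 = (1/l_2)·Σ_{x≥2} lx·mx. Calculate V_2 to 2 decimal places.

4.45

lx = nx/n0 = nx/1000: 1, 0.48, 0.179, 0.042, 0
lx·mx for x ≥ 2: 0.7339, 0.063, 0 → sum = 0.7969
V_2 = 0.7969 / l_2 = 0.7969 / 0.179 = 4.451955… → 4.45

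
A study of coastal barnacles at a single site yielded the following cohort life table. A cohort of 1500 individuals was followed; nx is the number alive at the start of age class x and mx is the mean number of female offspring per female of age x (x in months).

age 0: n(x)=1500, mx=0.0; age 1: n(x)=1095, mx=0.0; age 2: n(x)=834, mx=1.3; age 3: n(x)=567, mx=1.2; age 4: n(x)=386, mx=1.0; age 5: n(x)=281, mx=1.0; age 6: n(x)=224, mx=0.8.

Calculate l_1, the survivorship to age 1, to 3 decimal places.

0.730

l_1 = n_1/n_0 = 1095/1500 = 0.73 → 0.730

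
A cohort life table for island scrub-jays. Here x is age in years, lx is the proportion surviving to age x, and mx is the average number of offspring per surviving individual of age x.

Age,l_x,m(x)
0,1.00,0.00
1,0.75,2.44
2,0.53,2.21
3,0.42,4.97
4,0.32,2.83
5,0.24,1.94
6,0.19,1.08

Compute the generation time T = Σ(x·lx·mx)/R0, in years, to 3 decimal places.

lx·mx: 0, 1.83, 1.1713, 2.0874, 0.9056, 0.4656, 0.2052 → R0 = 6.6651
x·lx·mx: 0, 1.83, 2.3426, 6.2622, 3.6224, 2.328, 1.2312 → Σ = 17.6164
T = 17.6164 / 6.6651 = 2.643081… → 2.643

2.643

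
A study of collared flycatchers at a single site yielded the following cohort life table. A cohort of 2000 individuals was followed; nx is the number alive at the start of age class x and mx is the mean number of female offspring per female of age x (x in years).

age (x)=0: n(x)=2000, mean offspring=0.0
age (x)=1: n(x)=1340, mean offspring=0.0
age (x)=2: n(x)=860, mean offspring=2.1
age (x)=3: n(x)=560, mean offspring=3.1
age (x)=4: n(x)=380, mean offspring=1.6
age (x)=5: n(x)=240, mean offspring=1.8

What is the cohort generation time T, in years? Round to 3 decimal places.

2.927

lx = nx/n0 = nx/2000: 1, 0.67, 0.43, 0.28, 0.19, 0.12
lx·mx: 0, 0, 0.903, 0.868, 0.304, 0.216 → R0 = 2.291
x·lx·mx: 0, 0, 1.806, 2.604, 1.216, 1.08 → Σ = 6.706
T = 6.706 / 2.291 = 2.927106… → 2.927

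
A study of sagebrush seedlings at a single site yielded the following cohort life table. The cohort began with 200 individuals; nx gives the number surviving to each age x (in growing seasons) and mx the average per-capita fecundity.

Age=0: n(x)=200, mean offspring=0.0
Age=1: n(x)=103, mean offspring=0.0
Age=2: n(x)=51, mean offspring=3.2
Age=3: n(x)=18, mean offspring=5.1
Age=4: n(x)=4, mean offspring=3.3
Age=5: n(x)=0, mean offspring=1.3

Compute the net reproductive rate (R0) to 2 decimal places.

1.34

lx = nx/n0 = nx/200: 1, 0.515, 0.255, 0.09, 0.02, 0
lx·mx by age: 0, 0, 0.816, 0.459, 0.066, 0
R0 = Σ lx·mx = 1.341 → 1.34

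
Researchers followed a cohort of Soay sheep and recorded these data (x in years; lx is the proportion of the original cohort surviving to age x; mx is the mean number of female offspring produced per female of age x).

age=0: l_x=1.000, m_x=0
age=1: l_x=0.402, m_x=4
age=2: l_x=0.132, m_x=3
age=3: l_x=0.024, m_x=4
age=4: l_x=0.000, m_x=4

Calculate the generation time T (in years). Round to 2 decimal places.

lx·mx: 0, 1.608, 0.396, 0.096, 0 → R0 = 2.1
x·lx·mx: 0, 1.608, 0.792, 0.288, 0 → Σ = 2.688
T = 2.688 / 2.1 = 1.28 → 1.28

1.28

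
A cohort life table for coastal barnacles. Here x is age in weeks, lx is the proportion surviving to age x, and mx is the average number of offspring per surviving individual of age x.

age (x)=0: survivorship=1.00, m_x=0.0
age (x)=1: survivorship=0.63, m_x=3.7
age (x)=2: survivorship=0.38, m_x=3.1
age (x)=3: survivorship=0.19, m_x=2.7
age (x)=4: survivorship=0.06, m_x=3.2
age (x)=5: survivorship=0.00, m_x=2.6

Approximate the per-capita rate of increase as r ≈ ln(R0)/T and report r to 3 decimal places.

R0 = Σ lx·mx = 0 + 2.331 + 1.178 + 0.513 + 0.192 + 0 = 4.214
Σ x·lx·mx = 6.994; T = 6.994/4.214 = 1.65971…
r ≈ ln(R0)/T = ln(4.214)/1.65971… = 0.86667… → 0.867

0.867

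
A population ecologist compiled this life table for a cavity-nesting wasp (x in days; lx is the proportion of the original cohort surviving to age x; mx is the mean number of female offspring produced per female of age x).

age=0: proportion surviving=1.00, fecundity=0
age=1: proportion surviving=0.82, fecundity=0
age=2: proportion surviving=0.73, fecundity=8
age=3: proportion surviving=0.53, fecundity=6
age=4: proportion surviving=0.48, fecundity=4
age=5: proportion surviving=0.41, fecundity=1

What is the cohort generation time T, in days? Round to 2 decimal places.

2.73

lx·mx: 0, 0, 5.84, 3.18, 1.92, 0.41 → R0 = 11.35
x·lx·mx: 0, 0, 11.68, 9.54, 7.68, 2.05 → Σ = 30.95
T = 30.95 / 11.35 = 2.726872… → 2.73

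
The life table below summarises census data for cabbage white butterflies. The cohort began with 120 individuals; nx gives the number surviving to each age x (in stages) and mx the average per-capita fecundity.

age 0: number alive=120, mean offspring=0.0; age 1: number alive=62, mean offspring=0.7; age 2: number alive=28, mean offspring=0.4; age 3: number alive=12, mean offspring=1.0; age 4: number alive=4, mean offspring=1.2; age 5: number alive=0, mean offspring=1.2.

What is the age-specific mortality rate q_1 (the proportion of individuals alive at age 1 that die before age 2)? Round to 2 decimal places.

0.55

lx = nx/n0 = nx/120: 1, 0.51667…, 0.23333…, 0.1, 0.03333…, 0
q_1 = (l_1 − l_2) / l_1 = (0.516667… − 0.233333…) / 0.516667…
     = 0.283333… / 0.516667… = 0.548387… → 0.55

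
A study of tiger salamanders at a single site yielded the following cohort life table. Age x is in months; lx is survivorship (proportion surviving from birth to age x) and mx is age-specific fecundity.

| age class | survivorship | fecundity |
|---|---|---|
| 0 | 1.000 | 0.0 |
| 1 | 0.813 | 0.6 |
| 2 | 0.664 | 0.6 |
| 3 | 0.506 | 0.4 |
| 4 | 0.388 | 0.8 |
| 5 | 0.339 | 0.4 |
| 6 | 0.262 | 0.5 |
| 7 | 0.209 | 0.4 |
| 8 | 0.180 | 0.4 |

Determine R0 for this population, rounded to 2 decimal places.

lx·mx by age: 0, 0.4878, 0.3984, 0.2024, 0.3104, 0.1356, 0.131, 0.0836, 0.072
R0 = Σ lx·mx = 1.8212 → 1.82

1.82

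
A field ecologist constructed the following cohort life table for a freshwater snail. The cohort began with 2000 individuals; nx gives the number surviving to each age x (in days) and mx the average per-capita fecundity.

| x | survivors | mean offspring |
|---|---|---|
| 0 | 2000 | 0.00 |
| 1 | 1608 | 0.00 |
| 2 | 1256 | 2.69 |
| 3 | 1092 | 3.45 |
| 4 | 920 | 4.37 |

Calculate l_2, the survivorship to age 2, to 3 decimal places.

l_2 = n_2/n_0 = 1256/2000 = 0.628 → 0.628

0.628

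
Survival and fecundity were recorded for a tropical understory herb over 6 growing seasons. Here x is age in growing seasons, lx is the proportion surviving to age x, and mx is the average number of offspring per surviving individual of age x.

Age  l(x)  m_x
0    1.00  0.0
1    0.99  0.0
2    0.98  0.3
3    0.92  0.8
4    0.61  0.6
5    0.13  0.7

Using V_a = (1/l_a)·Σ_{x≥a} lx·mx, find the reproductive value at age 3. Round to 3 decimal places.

1.297

lx·mx for x ≥ 3: 0.736, 0.366, 0.091 → sum = 1.193
V_3 = 1.193 / l_3 = 1.193 / 0.92 = 1.296739… → 1.297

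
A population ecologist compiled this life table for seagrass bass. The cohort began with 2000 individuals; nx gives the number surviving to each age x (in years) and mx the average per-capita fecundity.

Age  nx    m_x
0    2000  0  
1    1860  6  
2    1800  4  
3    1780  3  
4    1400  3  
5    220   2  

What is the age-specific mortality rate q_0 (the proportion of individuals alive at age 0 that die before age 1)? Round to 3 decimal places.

lx = nx/n0 = nx/2000: 1, 0.93, 0.9, 0.89, 0.7, 0.11
q_0 = (l_0 − l_1) / l_0 = (1 − 0.93) / 1
     = 0.07 / 1 = 0.07 → 0.070

0.070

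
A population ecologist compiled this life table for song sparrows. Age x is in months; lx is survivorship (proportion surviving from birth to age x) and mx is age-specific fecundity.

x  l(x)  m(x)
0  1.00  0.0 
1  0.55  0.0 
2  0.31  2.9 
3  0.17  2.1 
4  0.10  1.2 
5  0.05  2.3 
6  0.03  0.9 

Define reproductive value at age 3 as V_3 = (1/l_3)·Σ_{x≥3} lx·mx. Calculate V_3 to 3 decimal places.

3.641

lx·mx for x ≥ 3: 0.357, 0.12, 0.115, 0.027 → sum = 0.619
V_3 = 0.619 / l_3 = 0.619 / 0.17 = 3.641176… → 3.641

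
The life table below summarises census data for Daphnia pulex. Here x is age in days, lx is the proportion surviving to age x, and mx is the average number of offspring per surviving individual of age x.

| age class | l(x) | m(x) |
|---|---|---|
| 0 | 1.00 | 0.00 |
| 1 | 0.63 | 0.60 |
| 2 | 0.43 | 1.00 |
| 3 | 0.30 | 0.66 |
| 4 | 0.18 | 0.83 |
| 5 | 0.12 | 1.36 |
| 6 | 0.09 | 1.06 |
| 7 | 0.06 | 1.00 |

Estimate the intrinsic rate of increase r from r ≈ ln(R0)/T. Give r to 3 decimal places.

R0 = Σ lx·mx = 0 + 0.378 + 0.43 + 0.198 + 0.1494 + 0.1632 + 0.0954 + 0.06 = 1.474
Σ x·lx·mx = 4.238; T = 4.238/1.474 = 2.87517…
r ≈ ln(R0)/T = ln(1.474)/2.87517… = 0.13494… → 0.135

0.135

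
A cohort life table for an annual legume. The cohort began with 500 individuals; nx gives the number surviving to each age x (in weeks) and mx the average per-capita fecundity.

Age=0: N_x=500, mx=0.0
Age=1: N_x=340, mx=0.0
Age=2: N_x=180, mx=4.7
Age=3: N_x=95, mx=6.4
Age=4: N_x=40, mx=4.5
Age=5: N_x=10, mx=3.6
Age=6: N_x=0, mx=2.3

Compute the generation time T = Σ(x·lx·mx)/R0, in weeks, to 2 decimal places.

lx = nx/n0 = nx/500: 1, 0.68, 0.36, 0.19, 0.08, 0.02, 0
lx·mx: 0, 0, 1.692, 1.216, 0.36, 0.072, 0 → R0 = 3.34
x·lx·mx: 0, 0, 3.384, 3.648, 1.44, 0.36, 0 → Σ = 8.832
T = 8.832 / 3.34 = 2.644311… → 2.64

2.64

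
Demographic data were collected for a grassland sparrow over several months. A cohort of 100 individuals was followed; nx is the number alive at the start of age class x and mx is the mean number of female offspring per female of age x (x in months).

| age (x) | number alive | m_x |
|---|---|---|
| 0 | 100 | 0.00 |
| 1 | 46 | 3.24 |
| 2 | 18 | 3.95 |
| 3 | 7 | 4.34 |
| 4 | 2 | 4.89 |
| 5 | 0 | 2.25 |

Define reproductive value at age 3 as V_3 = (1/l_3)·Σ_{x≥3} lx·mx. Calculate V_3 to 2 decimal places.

5.74

lx = nx/n0 = nx/100: 1, 0.46, 0.18, 0.07, 0.02, 0
lx·mx for x ≥ 3: 0.3038, 0.0978, 0 → sum = 0.4016
V_3 = 0.4016 / l_3 = 0.4016 / 0.07 = 5.737143… → 5.74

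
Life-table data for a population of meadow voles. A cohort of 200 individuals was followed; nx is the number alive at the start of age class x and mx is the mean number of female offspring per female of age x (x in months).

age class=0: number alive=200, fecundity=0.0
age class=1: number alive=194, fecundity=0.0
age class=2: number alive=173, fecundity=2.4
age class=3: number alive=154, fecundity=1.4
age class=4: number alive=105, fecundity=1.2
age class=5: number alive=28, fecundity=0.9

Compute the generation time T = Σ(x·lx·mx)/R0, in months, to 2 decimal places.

2.69

lx = nx/n0 = nx/200: 1, 0.97, 0.865, 0.77, 0.525, 0.14
lx·mx: 0, 0, 2.076, 1.078, 0.63, 0.126 → R0 = 3.91
x·lx·mx: 0, 0, 4.152, 3.234, 2.52, 0.63 → Σ = 10.536
T = 10.536 / 3.91 = 2.694629… → 2.69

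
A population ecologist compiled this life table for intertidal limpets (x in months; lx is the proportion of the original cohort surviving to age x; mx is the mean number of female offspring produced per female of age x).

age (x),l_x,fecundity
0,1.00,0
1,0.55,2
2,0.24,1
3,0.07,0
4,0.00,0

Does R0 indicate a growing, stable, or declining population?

growing

R0 = Σ lx·mx = 0 + 1.1 + 0.24 + 0 + 0 = 1.34
R0 > 1, so the population is growing.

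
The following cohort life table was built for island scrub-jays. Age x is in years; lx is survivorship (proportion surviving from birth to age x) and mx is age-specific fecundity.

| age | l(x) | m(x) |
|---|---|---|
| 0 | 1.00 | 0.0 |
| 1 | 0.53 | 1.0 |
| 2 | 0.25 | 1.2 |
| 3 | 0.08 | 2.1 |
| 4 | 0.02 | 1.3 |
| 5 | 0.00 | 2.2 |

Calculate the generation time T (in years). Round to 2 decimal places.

lx·mx: 0, 0.53, 0.3, 0.168, 0.026, 0 → R0 = 1.024
x·lx·mx: 0, 0.53, 0.6, 0.504, 0.104, 0 → Σ = 1.738
T = 1.738 / 1.024 = 1.697266… → 1.70

1.70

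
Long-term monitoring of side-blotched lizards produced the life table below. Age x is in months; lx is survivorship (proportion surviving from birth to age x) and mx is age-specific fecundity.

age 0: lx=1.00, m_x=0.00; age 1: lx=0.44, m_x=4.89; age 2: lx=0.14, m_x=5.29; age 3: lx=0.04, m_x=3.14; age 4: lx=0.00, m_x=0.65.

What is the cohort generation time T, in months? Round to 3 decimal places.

lx·mx: 0, 2.1516, 0.7406, 0.1256, 0 → R0 = 3.0178
x·lx·mx: 0, 2.1516, 1.4812, 0.3768, 0 → Σ = 4.0096
T = 4.0096 / 3.0178 = 1.32865… → 1.329

1.329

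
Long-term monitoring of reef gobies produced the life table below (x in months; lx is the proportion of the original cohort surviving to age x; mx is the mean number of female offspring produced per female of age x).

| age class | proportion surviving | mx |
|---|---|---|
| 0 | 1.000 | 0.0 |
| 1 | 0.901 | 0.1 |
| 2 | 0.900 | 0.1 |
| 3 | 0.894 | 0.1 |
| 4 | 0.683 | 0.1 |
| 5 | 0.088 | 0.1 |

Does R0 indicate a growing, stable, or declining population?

R0 = Σ lx·mx = 0 + 0.0901 + 0.09 + 0.0894 + 0.0683 + 0.0088 = 0.3466
R0 < 1, so the population is declining.

declining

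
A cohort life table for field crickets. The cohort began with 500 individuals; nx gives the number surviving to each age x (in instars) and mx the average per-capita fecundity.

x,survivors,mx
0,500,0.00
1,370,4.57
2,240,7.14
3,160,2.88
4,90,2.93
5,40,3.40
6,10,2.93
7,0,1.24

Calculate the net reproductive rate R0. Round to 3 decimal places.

8.589

lx = nx/n0 = nx/500: 1, 0.74, 0.48, 0.32, 0.18, 0.08, 0.02, 0
lx·mx by age: 0, 3.3818, 3.4272, 0.9216, 0.5274, 0.272, 0.0586, 0
R0 = Σ lx·mx = 8.5886 → 8.589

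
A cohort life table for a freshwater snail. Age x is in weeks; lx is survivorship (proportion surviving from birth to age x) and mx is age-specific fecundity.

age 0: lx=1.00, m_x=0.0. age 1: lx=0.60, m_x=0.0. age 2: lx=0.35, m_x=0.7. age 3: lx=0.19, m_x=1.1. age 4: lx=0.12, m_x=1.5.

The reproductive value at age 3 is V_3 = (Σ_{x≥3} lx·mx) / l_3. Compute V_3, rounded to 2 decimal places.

lx·mx for x ≥ 3: 0.209, 0.18 → sum = 0.389
V_3 = 0.389 / l_3 = 0.389 / 0.19 = 2.047368… → 2.05

2.05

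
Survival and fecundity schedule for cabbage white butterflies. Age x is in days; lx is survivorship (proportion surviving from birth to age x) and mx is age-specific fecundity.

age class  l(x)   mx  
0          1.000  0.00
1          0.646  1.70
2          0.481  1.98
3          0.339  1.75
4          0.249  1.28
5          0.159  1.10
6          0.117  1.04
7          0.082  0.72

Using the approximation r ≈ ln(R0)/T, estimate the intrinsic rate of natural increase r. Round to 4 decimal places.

0.4928

R0 = Σ lx·mx = 0 + 1.0982 + 0.95238 + 0.59325 + 0.31872 + 0.1749 + 0.12168 + 0.05904 = 3.31817
Σ x·lx·mx = 8.07545; T = 8.07545/3.31817 = 2.43371…
r ≈ ln(R0)/T = ln(3.31817)/2.43371… = 0.492834… → 0.4928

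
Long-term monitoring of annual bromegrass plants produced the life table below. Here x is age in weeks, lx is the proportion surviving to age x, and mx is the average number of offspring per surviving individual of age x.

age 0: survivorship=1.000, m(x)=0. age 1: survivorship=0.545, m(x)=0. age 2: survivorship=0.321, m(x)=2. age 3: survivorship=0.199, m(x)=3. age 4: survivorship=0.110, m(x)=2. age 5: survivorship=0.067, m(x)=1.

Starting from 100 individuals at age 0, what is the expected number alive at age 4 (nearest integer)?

11

Expected survivors = N0 · l_4 = 100 × 0.110 = 11 → 11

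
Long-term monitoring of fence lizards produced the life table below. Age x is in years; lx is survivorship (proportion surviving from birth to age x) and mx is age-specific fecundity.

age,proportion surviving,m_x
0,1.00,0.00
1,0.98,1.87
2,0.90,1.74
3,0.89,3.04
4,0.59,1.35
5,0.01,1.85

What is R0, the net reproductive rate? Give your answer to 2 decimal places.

6.92

lx·mx by age: 0, 1.8326, 1.566, 2.7056, 0.7965, 0.0185
R0 = Σ lx·mx = 6.9192 → 6.92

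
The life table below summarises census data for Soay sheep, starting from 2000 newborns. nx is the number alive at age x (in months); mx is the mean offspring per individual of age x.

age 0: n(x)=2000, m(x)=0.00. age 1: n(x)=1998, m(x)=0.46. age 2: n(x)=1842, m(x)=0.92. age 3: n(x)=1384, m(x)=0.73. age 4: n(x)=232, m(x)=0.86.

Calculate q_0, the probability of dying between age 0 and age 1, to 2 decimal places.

lx = nx/n0 = nx/2000: 1, 0.999, 0.921, 0.692, 0.116
q_0 = (l_0 − l_1) / l_0 = (1 − 0.999) / 1
     = 0.001 / 1 = 0.001 → 0.00

0.00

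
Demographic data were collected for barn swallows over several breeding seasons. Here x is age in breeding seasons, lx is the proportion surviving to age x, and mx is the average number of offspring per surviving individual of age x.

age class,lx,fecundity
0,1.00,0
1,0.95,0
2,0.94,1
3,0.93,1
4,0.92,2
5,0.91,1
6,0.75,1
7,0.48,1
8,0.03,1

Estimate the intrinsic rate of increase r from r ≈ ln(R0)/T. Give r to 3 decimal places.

0.422

R0 = Σ lx·mx = 0 + 0 + 0.94 + 0.93 + 1.84 + 0.91 + 0.75 + 0.48 + 0.03 = 5.88
Σ x·lx·mx = 24.68; T = 24.68/5.88 = 4.19728…
r ≈ ln(R0)/T = ln(5.88)/4.19728… = 0.42207… → 0.422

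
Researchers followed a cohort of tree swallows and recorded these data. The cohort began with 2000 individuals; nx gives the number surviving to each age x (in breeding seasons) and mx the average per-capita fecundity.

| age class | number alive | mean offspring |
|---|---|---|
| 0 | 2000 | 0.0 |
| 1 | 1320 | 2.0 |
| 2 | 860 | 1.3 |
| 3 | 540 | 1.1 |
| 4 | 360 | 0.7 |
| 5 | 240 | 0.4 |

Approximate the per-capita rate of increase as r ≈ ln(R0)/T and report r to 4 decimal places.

lx = nx/n0 = nx/2000: 1, 0.66, 0.43, 0.27, 0.18, 0.12
R0 = Σ lx·mx = 0 + 1.32 + 0.559 + 0.297 + 0.126 + 0.048 = 2.35
Σ x·lx·mx = 4.073; T = 4.073/2.35 = 1.73319…
r ≈ ln(R0)/T = ln(2.35)/1.73319… = 0.492972… → 0.4930

0.4930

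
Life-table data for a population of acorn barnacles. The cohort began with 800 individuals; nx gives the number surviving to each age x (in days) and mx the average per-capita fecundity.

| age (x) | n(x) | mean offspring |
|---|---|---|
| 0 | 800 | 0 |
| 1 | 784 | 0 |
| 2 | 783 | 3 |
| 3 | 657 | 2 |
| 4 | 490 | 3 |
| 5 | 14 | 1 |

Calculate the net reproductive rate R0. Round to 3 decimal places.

6.434

lx = nx/n0 = nx/800: 1, 0.98, 0.97875, 0.82125, 0.6125, 0.0175
lx·mx by age: 0, 0, 2.93625, 1.6425, 1.8375, 0.0175
R0 = Σ lx·mx = 6.43375 → 6.434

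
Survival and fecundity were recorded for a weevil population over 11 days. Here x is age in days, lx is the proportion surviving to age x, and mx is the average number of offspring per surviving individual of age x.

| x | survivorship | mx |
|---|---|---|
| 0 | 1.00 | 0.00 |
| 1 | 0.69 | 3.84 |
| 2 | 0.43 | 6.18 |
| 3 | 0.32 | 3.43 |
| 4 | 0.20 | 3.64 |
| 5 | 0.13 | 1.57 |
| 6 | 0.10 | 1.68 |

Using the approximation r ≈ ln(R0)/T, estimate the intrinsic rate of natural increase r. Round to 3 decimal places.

R0 = Σ lx·mx = 0 + 2.6496 + 2.6574 + 1.0976 + 0.728 + 0.2041 + 0.168 = 7.5047
Σ x·lx·mx = 16.1977; T = 16.1977/7.5047 = 2.15834…
r ≈ ln(R0)/T = ln(7.5047)/2.15834… = 0.93383… → 0.934

0.934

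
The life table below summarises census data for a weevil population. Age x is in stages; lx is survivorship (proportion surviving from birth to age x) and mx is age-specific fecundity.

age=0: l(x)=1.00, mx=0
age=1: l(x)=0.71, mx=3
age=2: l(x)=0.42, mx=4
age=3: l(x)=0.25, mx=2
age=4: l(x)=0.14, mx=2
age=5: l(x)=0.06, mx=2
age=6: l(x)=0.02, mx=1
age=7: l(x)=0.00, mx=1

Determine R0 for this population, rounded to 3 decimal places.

lx·mx by age: 0, 2.13, 1.68, 0.5, 0.28, 0.12, 0.02, 0
R0 = Σ lx·mx = 4.73 → 4.730

4.730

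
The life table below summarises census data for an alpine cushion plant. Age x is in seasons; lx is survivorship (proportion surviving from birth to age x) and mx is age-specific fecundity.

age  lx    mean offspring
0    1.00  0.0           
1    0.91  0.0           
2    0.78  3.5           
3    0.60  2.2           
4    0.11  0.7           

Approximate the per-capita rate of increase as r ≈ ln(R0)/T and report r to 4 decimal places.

R0 = Σ lx·mx = 0 + 0 + 2.73 + 1.32 + 0.077 = 4.127
Σ x·lx·mx = 9.728; T = 9.728/4.127 = 2.35716…
r ≈ ln(R0)/T = ln(4.127)/2.35716… = 0.601381… → 0.6014

0.6014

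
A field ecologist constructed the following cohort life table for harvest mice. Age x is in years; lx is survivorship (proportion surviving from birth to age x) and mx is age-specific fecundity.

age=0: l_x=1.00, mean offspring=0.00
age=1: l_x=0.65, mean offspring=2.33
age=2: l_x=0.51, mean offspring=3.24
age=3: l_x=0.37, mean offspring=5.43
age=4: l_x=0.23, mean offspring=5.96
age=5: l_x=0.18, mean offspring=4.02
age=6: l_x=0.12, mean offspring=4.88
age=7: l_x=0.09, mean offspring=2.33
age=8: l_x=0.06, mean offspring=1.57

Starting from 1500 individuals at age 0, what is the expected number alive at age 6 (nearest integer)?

180

Expected survivors = N0 · l_6 = 1500 × 0.12 = 180 → 180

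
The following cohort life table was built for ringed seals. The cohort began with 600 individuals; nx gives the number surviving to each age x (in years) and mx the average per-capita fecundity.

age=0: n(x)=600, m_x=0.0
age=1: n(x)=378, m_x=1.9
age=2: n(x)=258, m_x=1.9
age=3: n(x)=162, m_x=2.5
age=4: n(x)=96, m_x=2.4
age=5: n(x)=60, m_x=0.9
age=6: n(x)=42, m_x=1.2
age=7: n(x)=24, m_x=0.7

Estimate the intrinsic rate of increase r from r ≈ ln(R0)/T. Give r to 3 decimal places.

lx = nx/n0 = nx/600: 1, 0.63, 0.43, 0.27, 0.16, 0.1, 0.07, 0.04
R0 = Σ lx·mx = 0 + 1.197 + 0.817 + 0.675 + 0.384 + 0.09 + 0.084 + 0.028 = 3.275
Σ x·lx·mx = 7.542; T = 7.542/3.275 = 2.3029…
r ≈ ln(R0)/T = ln(3.275)/2.3029… = 0.51514… → 0.515

0.515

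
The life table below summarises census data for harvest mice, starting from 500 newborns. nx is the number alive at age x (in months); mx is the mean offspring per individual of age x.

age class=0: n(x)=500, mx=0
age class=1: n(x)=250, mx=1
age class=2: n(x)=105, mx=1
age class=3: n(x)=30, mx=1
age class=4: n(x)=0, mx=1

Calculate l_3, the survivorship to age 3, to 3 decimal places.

l_3 = n_3/n_0 = 30/500 = 0.06 → 0.060

0.060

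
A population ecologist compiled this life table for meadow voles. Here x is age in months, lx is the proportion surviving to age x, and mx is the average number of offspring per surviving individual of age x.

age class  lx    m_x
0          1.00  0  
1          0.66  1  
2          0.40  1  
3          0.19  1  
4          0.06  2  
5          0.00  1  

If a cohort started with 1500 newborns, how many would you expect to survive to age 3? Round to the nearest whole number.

285

Expected survivors = N0 · l_3 = 1500 × 0.19 = 285 → 285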